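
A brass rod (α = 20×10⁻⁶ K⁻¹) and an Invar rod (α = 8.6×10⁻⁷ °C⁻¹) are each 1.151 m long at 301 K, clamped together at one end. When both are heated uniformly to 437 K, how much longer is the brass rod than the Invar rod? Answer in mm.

ΔT = 136 K
brass: ΔL = 20×10⁻⁶ × 1.151 m × 136 = 3.1307×10⁻³ m = 3.1307 mm
Invar: ΔL = 8.6×10⁻⁷ × 1.151 m × 136 = 1.3462×10⁻⁴ m = 0.13462 mm
difference = 3.1307 − 0.13462 = 2.99608 mm

3.00 mm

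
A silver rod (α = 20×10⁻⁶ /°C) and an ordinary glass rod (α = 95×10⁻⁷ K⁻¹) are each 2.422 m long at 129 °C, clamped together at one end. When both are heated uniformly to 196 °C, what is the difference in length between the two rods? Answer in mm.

ΔT = 67 K
silver: ΔL = 20×10⁻⁶ × 2.422 m × 67 = 3.2455×10⁻³ m = 3.2455 mm
ordinary glass: ΔL = 95×10⁻⁷ × 2.422 m × 67 = 1.5416×10⁻³ m = 1.5416 mm
difference = 3.2455 − 1.5416 = 1.7039 mm

1.70 mm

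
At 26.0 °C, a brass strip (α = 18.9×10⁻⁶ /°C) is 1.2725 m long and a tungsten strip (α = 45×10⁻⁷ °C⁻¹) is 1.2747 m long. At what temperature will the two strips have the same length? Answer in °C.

T = 146.1 °C

L₁(1 + α₁ΔT) = L₂(1 + α₂ΔT) ⇒ ΔT = (L₂ − L₁)/(α₁L₁ − α₂L₂)
L₂ − L₁ = 1.2747 − 1.2725 = 2.20×10⁻³ m
α₁L₁ − α₂L₂ = 18.9×10⁻⁶×1.2725 − 45×10⁻⁷×1.2747 = 1.83141×10⁻⁵ m/K
ΔT = 2.20×10⁻³ / 1.83141×10⁻⁵ = 120.126 K
T = 26.0 + 120.126 = 146.126 °C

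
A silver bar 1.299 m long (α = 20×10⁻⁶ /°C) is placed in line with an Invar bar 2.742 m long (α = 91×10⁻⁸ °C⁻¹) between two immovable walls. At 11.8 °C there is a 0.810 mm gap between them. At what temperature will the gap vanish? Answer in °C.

Gap closes when ΔL₁ + ΔL₂ = 0.810 mm = 8.10×10⁻⁴ m
(α₁L₁ + α₂L₂)ΔT = g
α₁L₁ + α₂L₂ = 20×10⁻⁶×1.299 + 91×10⁻⁸×2.742 = 2.847522×10⁻⁵ m/K
ΔT = 8.10×10⁻⁴ / 2.847522×10⁻⁵ = 28.446 K
T = 11.8 + 28.446 = 40.246 °C

T = 40.2 °C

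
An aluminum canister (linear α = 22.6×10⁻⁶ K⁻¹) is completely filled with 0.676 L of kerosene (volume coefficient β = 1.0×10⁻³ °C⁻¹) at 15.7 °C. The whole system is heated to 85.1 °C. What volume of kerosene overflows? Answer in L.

0.0437 L

The canister also expands: β_container ≈ 3α = 6.78×10⁻⁵ /K
Net overflow = V₀(β_liq − 3α_cont)ΔT
β − 3α = 1.00×10⁻³ − 6.78×10⁻⁵ = 9.322×10⁻⁴ /K; ΔT = 69.4 K
ΔV = 0.676 × 9.322×10⁻⁴ × 69.4 = 0.0437 L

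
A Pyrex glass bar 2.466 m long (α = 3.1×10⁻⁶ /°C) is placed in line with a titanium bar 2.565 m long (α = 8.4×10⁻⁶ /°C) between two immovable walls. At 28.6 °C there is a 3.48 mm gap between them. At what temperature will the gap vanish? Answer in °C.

Gap closes when ΔL₁ + ΔL₂ = 3.48 mm = 3.48×10⁻³ m
(α₁L₁ + α₂L₂)ΔT = g
α₁L₁ + α₂L₂ = 3.1×10⁻⁶×2.466 + 8.4×10⁻⁶×2.565 = 2.91906×10⁻⁵ m/K
ΔT = 3.48×10⁻³ / 2.91906×10⁻⁵ = 119.22 K
T = 28.6 + 119.22 = 147.82 °C

T = 148 °C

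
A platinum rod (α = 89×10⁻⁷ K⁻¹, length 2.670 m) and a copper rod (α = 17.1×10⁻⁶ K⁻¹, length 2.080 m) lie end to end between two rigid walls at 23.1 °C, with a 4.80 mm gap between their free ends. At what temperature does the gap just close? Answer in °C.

T = 104 °C

Gap closes when ΔL₁ + ΔL₂ = 4.80 mm = 4.80×10⁻³ m
(α₁L₁ + α₂L₂)ΔT = g
α₁L₁ + α₂L₂ = 89×10⁻⁷×2.670 + 17.1×10⁻⁶×2.080 = 5.9331×10⁻⁵ m/K
ΔT = 4.80×10⁻³ / 5.9331×10⁻⁵ = 80.90 K
T = 23.1 + 80.90 = 104.00 °C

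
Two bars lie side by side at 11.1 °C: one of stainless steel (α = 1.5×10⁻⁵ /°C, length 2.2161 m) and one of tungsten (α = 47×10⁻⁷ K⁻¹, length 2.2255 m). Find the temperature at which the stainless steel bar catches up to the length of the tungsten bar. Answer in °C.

T = 423.7 °C

L₁(1 + α₁ΔT) = L₂(1 + α₂ΔT) ⇒ ΔT = (L₂ − L₁)/(α₁L₁ − α₂L₂)
L₂ − L₁ = 2.2255 − 2.2161 = 9.40×10⁻³ m
α₁L₁ − α₂L₂ = 1.5×10⁻⁵×2.2161 − 47×10⁻⁷×2.2255 = 2.278165×10⁻⁵ m/K
ΔT = 9.40×10⁻³ / 2.278165×10⁻⁵ = 412.613 K
T = 11.1 + 412.613 = 423.713 °C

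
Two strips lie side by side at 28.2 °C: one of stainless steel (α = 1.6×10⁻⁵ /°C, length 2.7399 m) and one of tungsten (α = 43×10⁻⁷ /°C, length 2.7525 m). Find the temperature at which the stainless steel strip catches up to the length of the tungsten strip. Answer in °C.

T = 421.9 °C

L₁(1 + α₁ΔT) = L₂(1 + α₂ΔT) ⇒ ΔT = (L₂ − L₁)/(α₁L₁ − α₂L₂)
L₂ − L₁ = 2.7525 − 2.7399 = 1.26×10⁻² m
α₁L₁ − α₂L₂ = 1.6×10⁻⁵×2.7399 − 43×10⁻⁷×2.7525 = 3.200265×10⁻⁵ m/K
ΔT = 1.26×10⁻² / 3.200265×10⁻⁵ = 393.717 K
T = 28.2 + 393.717 = 421.917 °C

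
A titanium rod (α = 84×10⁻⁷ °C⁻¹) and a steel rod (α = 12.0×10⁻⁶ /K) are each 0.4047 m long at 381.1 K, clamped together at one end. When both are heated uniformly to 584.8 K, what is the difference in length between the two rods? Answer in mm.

0.297 mm

ΔT = 203.7 K
titanium: ΔL = 84×10⁻⁷ × 0.4047 m × 203.7 = 6.9247×10⁻⁴ m = 0.69247 mm
steel: ΔL = 12.0×10⁻⁶ × 0.4047 m × 203.7 = 9.8925×10⁻⁴ m = 0.98925 mm
difference = 0.98925 − 0.69247 = 0.29678 mm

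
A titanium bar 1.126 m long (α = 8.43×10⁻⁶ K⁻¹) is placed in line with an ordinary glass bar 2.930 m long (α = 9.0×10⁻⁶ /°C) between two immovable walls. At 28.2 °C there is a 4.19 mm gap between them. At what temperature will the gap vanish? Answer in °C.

Gap closes when ΔL₁ + ΔL₂ = 4.19 mm = 4.19×10⁻³ m
(α₁L₁ + α₂L₂)ΔT = g
α₁L₁ + α₂L₂ = 8.43×10⁻⁶×1.126 + 9.0×10⁻⁶×2.930 = 3.586218×10⁻⁵ m/K
ΔT = 4.19×10⁻³ / 3.586218×10⁻⁵ = 116.84 K
T = 28.2 + 116.84 = 145.04 °C

T = 145 °C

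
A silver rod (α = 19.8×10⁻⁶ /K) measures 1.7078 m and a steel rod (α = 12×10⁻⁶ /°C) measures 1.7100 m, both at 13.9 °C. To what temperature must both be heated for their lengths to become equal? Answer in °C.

Equal length when α₁L₁ΔT − α₂L₂ΔT = L₂ − L₁ = 2.20×10⁻³ m
α₁L₁ = 3.381444×10⁻⁵, α₂L₂ = 2.052×10⁻⁵ → Δ(αL) = 1.329444×10⁻⁵ m/K
ΔT = 2.20×10⁻³ / 1.329444×10⁻⁵ = 165.483 K, so T = 13.9 + 165.483 = 179.383 °C

T = 179.4 °C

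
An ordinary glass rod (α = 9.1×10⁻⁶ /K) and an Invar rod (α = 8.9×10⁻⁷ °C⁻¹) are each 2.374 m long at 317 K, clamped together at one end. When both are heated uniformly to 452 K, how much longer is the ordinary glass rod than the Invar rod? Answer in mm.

2.63 mm

ΔT = 135 K
ordinary glass: ΔL = 9.1×10⁻⁶ × 2.374 m × 135 = 2.9165×10⁻³ m = 2.9165 mm
Invar: ΔL = 8.9×10⁻⁷ × 2.374 m × 135 = 2.8524×10⁻⁴ m = 0.28524 mm
difference = 2.9165 − 0.28524 = 2.63126 mm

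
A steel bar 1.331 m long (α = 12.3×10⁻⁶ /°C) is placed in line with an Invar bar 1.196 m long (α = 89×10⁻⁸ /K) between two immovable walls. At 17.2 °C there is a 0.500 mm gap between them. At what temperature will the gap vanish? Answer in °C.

T = 45.9 °C

α₁L₁ = 1.63713×10⁻⁵ m/K, α₂L₂ = 1.06444×10⁻⁶ m/K → total 1.743574×10⁻⁵ m/K
ΔT = g/(α₁L₁+α₂L₂) = 5.00×10⁻⁴ / 1.743574×10⁻⁵ = 28.677 K
T = 17.2 + 28.677 = 45.877 °C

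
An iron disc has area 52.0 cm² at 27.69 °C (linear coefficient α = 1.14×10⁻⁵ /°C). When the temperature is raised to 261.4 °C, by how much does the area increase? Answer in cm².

Area coefficient ≈ 2α; |ΔT| = 233.71 K
ΔA = 2αA₀ΔT = 2(1.14×10⁻⁵)(52.0)(233.71) = 0.277 cm²

ΔA = 0.277 cm²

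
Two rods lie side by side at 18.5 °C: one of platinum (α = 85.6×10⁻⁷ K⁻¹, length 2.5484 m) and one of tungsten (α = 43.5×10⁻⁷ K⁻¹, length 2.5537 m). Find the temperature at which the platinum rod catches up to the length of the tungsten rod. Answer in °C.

T = 513.6 °C

L₁(1 + α₁ΔT) = L₂(1 + α₂ΔT) ⇒ ΔT = (L₂ − L₁)/(α₁L₁ − α₂L₂)
L₂ − L₁ = 2.5537 − 2.5484 = 5.30×10⁻³ m
α₁L₁ − α₂L₂ = 85.6×10⁻⁷×2.5484 − 43.5×10⁻⁷×2.5537 = 1.0705709×10⁻⁵ m/K
ΔT = 5.30×10⁻³ / 1.0705709×10⁻⁵ = 495.063 K
T = 18.5 + 495.063 = 513.563 °C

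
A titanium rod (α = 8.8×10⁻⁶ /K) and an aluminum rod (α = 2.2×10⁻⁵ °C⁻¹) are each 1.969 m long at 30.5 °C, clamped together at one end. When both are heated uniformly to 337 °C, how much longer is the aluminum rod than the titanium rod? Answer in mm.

ΔT = 306.5 K
titanium: ΔL = 8.8×10⁻⁶ × 1.969 m × 306.5 = 5.3108×10⁻³ m = 5.3108 mm
aluminum: ΔL = 2.2×10⁻⁵ × 1.969 m × 306.5 = 1.3277×10⁻² m = 13.277 mm
difference = 13.277 − 5.3108 = 7.9662 mm

7.97 mm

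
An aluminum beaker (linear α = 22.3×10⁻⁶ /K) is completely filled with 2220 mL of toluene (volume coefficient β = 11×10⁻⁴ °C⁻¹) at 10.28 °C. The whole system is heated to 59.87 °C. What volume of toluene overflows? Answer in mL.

114 mL

The beaker also expands: β_container ≈ 3α = 6.69×10⁻⁵ /K
Net overflow = V₀(β_liq − 3α_cont)ΔT
β − 3α = 1.10×10⁻³ − 6.69×10⁻⁵ = 1.0331×10⁻³ /K; ΔT = 49.59 K
ΔV = 2220 × 1.0331×10⁻³ × 49.59 = 114 mL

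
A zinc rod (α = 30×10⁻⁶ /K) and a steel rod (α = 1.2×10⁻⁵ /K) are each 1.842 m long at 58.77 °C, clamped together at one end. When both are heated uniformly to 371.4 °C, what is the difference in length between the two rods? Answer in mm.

ΔT = 312.63 K
zinc: ΔL = 30×10⁻⁶ × 1.842 m × 312.63 = 1.7276×10⁻² m = 17.276 mm
steel: ΔL = 1.2×10⁻⁵ × 1.842 m × 312.63 = 6.9104×10⁻³ m = 6.9104 mm
difference = 17.276 − 6.9104 = 10.3656 mm

10.4 mm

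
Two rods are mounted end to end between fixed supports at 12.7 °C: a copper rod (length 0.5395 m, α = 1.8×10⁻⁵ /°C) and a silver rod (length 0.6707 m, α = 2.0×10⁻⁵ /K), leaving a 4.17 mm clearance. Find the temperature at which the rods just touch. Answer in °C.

T = 193 °C

Gap closes when ΔL₁ + ΔL₂ = 4.17 mm = 4.17×10⁻³ m
(α₁L₁ + α₂L₂)ΔT = g
α₁L₁ + α₂L₂ = 1.8×10⁻⁵×0.5395 + 2.0×10⁻⁵×0.6707 = 2.3125×10⁻⁵ m/K
ΔT = 4.17×10⁻³ / 2.3125×10⁻⁵ = 180.32 K
T = 12.7 + 180.32 = 193.02 °C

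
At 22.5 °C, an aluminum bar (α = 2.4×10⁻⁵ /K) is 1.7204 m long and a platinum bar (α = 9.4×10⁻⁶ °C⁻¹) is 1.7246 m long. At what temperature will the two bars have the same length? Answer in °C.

L₁(1 + α₁ΔT) = L₂(1 + α₂ΔT) ⇒ ΔT = (L₂ − L₁)/(α₁L₁ − α₂L₂)
L₂ − L₁ = 1.7246 − 1.7204 = 4.20×10⁻³ m
α₁L₁ − α₂L₂ = 2.4×10⁻⁵×1.7204 − 9.4×10⁻⁶×1.7246 = 2.507836×10⁻⁵ m/K
ΔT = 4.20×10⁻³ / 2.507836×10⁻⁵ = 167.475 K
T = 22.5 + 167.475 = 189.975 °C

T = 190.0 °C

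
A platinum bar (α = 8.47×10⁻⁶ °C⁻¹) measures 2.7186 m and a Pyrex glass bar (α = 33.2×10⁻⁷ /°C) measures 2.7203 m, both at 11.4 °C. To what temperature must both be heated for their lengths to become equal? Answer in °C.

T = 132.9 °C

L₁(1 + α₁ΔT) = L₂(1 + α₂ΔT) ⇒ ΔT = (L₂ − L₁)/(α₁L₁ − α₂L₂)
L₂ − L₁ = 2.7203 − 2.7186 = 1.70×10⁻³ m
α₁L₁ − α₂L₂ = 8.47×10⁻⁶×2.7186 − 33.2×10⁻⁷×2.7203 = 1.3995146×10⁻⁵ m/K
ΔT = 1.70×10⁻³ / 1.3995146×10⁻⁵ = 121.471 K
T = 11.4 + 121.471 = 132.871 °C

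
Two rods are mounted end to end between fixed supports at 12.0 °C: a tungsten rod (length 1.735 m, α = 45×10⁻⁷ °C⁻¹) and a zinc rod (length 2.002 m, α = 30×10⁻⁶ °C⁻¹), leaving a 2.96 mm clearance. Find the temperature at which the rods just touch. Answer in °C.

α₁L₁ = 7.8075×10⁻⁶ m/K, α₂L₂ = 6.006×10⁻⁵ m/K → total 6.78675×10⁻⁵ m/K
ΔT = g/(α₁L₁+α₂L₂) = 2.96×10⁻³ / 6.78675×10⁻⁵ = 43.614 K
T = 12.0 + 43.614 = 55.614 °C

T = 55.6 °C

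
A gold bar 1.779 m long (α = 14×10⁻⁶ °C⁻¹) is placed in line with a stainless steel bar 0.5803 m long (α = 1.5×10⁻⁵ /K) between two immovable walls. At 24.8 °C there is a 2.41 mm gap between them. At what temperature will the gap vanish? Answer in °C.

Gap closes when ΔL₁ + ΔL₂ = 2.41 mm = 2.41×10⁻³ m
(α₁L₁ + α₂L₂)ΔT = g
α₁L₁ + α₂L₂ = 14×10⁻⁶×1.779 + 1.5×10⁻⁵×0.5803 = 3.36105×10⁻⁵ m/K
ΔT = 2.41×10⁻³ / 3.36105×10⁻⁵ = 71.704 K
T = 24.8 + 71.704 = 96.504 °C

T = 96.5 °C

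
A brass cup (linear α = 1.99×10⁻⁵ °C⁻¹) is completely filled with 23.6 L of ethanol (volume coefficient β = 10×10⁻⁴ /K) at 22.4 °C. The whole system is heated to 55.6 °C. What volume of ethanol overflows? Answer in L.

The cup also expands: β_container ≈ 3α = 5.97×10⁻⁵ /K
Net overflow = V₀(β_liq − 3α_cont)ΔT
β − 3α = 1.00×10⁻³ − 5.97×10⁻⁵ = 9.403×10⁻⁴ /K; ΔT = 33.2 K
ΔV = 23.6 × 9.403×10⁻⁴ × 33.2 = 0.737 L

0.737 L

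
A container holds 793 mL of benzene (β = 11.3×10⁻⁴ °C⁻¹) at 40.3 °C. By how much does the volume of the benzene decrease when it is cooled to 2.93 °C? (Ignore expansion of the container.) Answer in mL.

ΔV = 33.5 mL

|ΔT| = |2.93 − 40.3| = 37.37 K
ΔV = βV₀ΔT = (11.3×10⁻⁴)(793)(37.37) = 33.5 mL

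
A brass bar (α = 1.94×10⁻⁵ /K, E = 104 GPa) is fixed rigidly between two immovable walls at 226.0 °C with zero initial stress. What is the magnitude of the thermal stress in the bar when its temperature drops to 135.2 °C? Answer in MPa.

σ = 183 MPa

Fully constrained: the free strain ε = αΔT is blocked, so σ = Eε = EαΔT.
|ΔT| = 90.8 K
σ = 104×10⁹ × 1.94×10⁻⁵ × 90.8 = 1.83×10⁸ Pa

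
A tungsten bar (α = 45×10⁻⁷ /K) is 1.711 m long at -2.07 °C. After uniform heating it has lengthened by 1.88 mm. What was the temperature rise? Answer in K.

ΔL = αL₀ΔT ⇒ ΔT = ΔL / (αL₀)
ΔT = 1.88×10⁻³ m / (45×10⁻⁷ × 1.711 m) = 244.17 K

ΔT = 244 K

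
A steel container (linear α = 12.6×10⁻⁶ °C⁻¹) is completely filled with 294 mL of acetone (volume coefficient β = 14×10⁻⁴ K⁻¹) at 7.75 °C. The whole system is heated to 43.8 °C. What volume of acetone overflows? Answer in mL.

The container also expands: β_container ≈ 3α = 3.78×10⁻⁵ /K
Net overflow = V₀(β_liq − 3α_cont)ΔT
β − 3α = 1.40×10⁻³ − 3.78×10⁻⁵ = 1.3622×10⁻³ /K; ΔT = 36.05 K
ΔV = 294 × 1.3622×10⁻³ × 36.05 = 14.4 mL

14.4 mL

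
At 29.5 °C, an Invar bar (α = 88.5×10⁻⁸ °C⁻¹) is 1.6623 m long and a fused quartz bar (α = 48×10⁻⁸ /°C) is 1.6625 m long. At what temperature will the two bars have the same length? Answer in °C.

T = 326.6 °C

Equal length when α₁L₁ΔT − α₂L₂ΔT = L₂ − L₁ = 2.00×10⁻⁴ m
α₁L₁ = 1.4711355×10⁻⁶, α₂L₂ = 7.980×10⁻⁷ → Δ(αL) = 6.731355×10⁻⁷ m/K
ΔT = 2.00×10⁻⁴ / 6.731355×10⁻⁷ = 297.117 K, so T = 29.5 + 297.117 = 326.617 °C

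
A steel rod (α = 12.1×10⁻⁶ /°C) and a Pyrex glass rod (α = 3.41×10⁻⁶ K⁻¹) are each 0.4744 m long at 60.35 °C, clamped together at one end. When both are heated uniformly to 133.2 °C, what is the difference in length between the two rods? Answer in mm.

ΔT = 72.85 K
steel: ΔL = 12.1×10⁻⁶ × 0.4744 m × 72.85 = 4.1818×10⁻⁴ m = 0.41818 mm
Pyrex glass: ΔL = 3.41×10⁻⁶ × 0.4744 m × 72.85 = 1.1785×10⁻⁴ m = 0.11785 mm
difference = 0.41818 − 0.11785 = 0.30033 mm

0.300 mm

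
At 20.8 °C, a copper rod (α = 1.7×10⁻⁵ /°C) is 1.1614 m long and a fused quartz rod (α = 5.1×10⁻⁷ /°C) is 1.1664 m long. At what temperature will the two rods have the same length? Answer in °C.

T = 281.9 °C

L₁(1 + α₁ΔT) = L₂(1 + α₂ΔT) ⇒ ΔT = (L₂ − L₁)/(α₁L₁ − α₂L₂)
L₂ − L₁ = 1.1664 − 1.1614 = 5.00×10⁻³ m
α₁L₁ − α₂L₂ = 1.7×10⁻⁵×1.1614 − 5.1×10⁻⁷×1.1664 = 1.9148936×10⁻⁵ m/K
ΔT = 5.00×10⁻³ / 1.9148936×10⁻⁵ = 261.111 K
T = 20.8 + 261.111 = 281.911 °C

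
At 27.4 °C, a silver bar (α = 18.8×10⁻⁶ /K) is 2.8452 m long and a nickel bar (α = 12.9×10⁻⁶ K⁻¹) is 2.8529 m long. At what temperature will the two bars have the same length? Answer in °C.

Equal length when α₁L₁ΔT − α₂L₂ΔT = L₂ − L₁ = 7.70×10⁻³ m
α₁L₁ = 5.348976×10⁻⁵, α₂L₂ = 3.680241×10⁻⁵ → Δ(αL) = 1.668735×10⁻⁵ m/K
ΔT = 7.70×10⁻³ / 1.668735×10⁻⁵ = 461.427 K, so T = 27.4 + 461.427 = 488.827 °C

T = 488.8 °C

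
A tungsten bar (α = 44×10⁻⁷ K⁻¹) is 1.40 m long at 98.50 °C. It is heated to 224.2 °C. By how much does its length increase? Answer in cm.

ΔL = 0.0774 cm

|ΔT| = |224.2 − 98.50| = 125.70 K
ΔL = αL₀ΔT = (44×10⁻⁷)(1.40)(125.70) = 7.74×10⁻⁴ m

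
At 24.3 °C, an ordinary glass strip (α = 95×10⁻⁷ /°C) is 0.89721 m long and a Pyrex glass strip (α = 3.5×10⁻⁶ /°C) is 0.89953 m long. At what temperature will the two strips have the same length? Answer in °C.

L₁(1 + α₁ΔT) = L₂(1 + α₂ΔT) ⇒ ΔT = (L₂ − L₁)/(α₁L₁ − α₂L₂)
L₂ − L₁ = 0.89953 − 0.89721 = 2.32×10⁻³ m
α₁L₁ − α₂L₂ = 95×10⁻⁷×0.89721 − 3.5×10⁻⁶×0.89953 = 5.37514×10⁻⁶ m/K
ΔT = 2.32×10⁻³ / 5.37514×10⁻⁶ = 431.617 K
T = 24.3 + 431.617 = 455.917 °C

T = 455.9 °C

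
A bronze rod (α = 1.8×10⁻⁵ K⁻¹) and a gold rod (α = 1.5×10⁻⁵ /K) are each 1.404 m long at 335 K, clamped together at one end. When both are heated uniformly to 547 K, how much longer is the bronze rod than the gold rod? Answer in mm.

0.893 mm

ΔT = 212 K
bronze: ΔL = 1.8×10⁻⁵ × 1.404 m × 212 = 5.3577×10⁻³ m = 5.3577 mm
gold: ΔL = 1.5×10⁻⁵ × 1.404 m × 212 = 4.4647×10⁻³ m = 4.4647 mm
difference = 5.3577 − 4.4647 = 0.8930 mm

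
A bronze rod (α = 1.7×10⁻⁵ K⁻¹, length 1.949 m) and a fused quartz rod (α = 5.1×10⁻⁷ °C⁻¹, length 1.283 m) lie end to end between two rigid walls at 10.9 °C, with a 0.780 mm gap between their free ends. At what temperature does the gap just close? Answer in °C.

Gap closes when ΔL₁ + ΔL₂ = 0.780 mm = 7.80×10⁻⁴ m
(α₁L₁ + α₂L₂)ΔT = g
α₁L₁ + α₂L₂ = 1.7×10⁻⁵×1.949 + 5.1×10⁻⁷×1.283 = 3.378733×10⁻⁵ m/K
ΔT = 7.80×10⁻⁴ / 3.378733×10⁻⁵ = 23.086 K
T = 10.9 + 23.086 = 33.986 °C

T = 34.0 °C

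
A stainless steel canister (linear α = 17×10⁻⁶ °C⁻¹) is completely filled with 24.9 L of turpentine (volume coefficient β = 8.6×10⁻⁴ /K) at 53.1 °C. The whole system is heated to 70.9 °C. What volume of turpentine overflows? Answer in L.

0.359 L

The canister also expands: β_container ≈ 3α = 5.1×10⁻⁵ /K
Net overflow = V₀(β_liq − 3α_cont)ΔT
β − 3α = 8.60×10⁻⁴ − 5.1×10⁻⁵ = 8.09×10⁻⁴ /K; ΔT = 17.8 K
ΔV = 24.9 × 8.09×10⁻⁴ × 17.8 = 0.359 L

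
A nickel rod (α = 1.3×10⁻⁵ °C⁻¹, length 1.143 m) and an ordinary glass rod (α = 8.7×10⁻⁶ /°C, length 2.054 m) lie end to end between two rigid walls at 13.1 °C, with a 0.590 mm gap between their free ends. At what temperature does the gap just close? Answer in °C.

T = 31.1 °C

α₁L₁ = 1.4859×10⁻⁵ m/K, α₂L₂ = 1.78698×10⁻⁵ m/K → total 3.27288×10⁻⁵ m/K
ΔT = g/(α₁L₁+α₂L₂) = 5.90×10⁻⁴ / 3.27288×10⁻⁵ = 18.027 K
T = 13.1 + 18.027 = 31.127 °C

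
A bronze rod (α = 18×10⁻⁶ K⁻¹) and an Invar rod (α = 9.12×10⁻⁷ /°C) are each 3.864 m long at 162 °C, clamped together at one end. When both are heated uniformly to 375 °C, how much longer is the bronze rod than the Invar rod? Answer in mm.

14.1 mm

ΔT = 213 K
bronze: ΔL = 18×10⁻⁶ × 3.864 m × 213 = 1.4815×10⁻² m = 14.815 mm
Invar: ΔL = 9.12×10⁻⁷ × 3.864 m × 213 = 7.5061×10⁻⁴ m = 0.75061 mm
difference = 14.815 − 0.75061 = 14.06439 mm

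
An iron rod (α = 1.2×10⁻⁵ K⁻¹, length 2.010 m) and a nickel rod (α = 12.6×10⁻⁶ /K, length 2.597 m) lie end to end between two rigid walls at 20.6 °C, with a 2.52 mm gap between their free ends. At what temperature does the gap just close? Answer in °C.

T = 64.9 °C

α₁L₁ = 2.412×10⁻⁵ m/K, α₂L₂ = 3.27222×10⁻⁵ m/K → total 5.68422×10⁻⁵ m/K
ΔT = g/(α₁L₁+α₂L₂) = 2.52×10⁻³ / 5.68422×10⁻⁵ = 44.333 K
T = 20.6 + 44.333 = 64.933 °C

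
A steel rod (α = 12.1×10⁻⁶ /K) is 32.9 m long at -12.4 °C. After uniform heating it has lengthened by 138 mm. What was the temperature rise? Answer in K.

ΔT = 347 K

ΔL = αL₀ΔT ⇒ ΔT = ΔL / (αL₀)
ΔT = 138×10⁻³ m / (12.1×10⁻⁶ × 32.9 m) = 346.66 K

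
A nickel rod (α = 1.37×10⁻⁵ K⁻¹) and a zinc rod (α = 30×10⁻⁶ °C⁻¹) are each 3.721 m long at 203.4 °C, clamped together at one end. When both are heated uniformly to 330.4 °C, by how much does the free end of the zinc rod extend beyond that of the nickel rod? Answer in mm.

ΔT = 127.0 K
nickel: ΔL = 1.37×10⁻⁵ × 3.721 m × 127.0 = 6.4742×10⁻³ m = 6.4742 mm
zinc: ΔL = 30×10⁻⁶ × 3.721 m × 127.0 = 1.4177×10⁻² m = 14.177 mm
difference = 14.177 − 6.4742 = 7.7028 mm

7.70 mm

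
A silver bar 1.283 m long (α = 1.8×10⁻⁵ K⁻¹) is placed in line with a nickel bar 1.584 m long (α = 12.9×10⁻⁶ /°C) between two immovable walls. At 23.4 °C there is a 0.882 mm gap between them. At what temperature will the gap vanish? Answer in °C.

α₁L₁ = 2.3094×10⁻⁵ m/K, α₂L₂ = 2.04336×10⁻⁵ m/K → total 4.35276×10⁻⁵ m/K
ΔT = g/(α₁L₁+α₂L₂) = 8.82×10⁻⁴ / 4.35276×10⁻⁵ = 20.263 K
T = 23.4 + 20.263 = 43.663 °C

T = 43.7 °C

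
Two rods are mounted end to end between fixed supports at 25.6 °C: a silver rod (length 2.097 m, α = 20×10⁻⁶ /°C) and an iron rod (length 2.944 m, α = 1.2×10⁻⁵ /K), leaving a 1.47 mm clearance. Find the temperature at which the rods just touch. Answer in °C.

T = 44.6 °C

α₁L₁ = 4.194×10⁻⁵ m/K, α₂L₂ = 3.5328×10⁻⁵ m/K → total 7.7268×10⁻⁵ m/K
ΔT = g/(α₁L₁+α₂L₂) = 1.47×10⁻³ / 7.7268×10⁻⁵ = 19.025 K
T = 25.6 + 19.025 = 44.625 °C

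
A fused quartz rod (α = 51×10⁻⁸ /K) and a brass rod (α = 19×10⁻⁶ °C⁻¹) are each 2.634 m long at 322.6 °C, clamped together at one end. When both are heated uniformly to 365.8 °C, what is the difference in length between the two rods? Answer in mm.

2.10 mm

ΔT = 43.2 K
fused quartz: ΔL = 51×10⁻⁸ × 2.634 m × 43.2 = 5.8032×10⁻⁵ m = 0.058032 mm
brass: ΔL = 19×10⁻⁶ × 2.634 m × 43.2 = 2.1620×10⁻³ m = 2.1620 mm
difference = 2.1620 − 0.058032 = 2.103968 mm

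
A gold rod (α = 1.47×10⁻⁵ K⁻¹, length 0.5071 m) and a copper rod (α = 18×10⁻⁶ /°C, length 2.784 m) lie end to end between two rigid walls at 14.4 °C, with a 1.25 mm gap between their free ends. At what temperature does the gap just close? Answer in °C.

T = 36.1 °C

Gap closes when ΔL₁ + ΔL₂ = 1.25 mm = 1.25×10⁻³ m
(α₁L₁ + α₂L₂)ΔT = g
α₁L₁ + α₂L₂ = 1.47×10⁻⁵×0.5071 + 18×10⁻⁶×2.784 = 5.756637×10⁻⁵ m/K
ΔT = 1.25×10⁻³ / 5.756637×10⁻⁵ = 21.714 K
T = 14.4 + 21.714 = 36.114 °C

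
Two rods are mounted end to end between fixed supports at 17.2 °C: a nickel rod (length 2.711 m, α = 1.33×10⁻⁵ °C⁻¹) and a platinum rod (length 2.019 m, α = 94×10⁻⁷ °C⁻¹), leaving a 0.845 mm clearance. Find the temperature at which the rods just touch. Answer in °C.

α₁L₁ = 3.60563×10⁻⁵ m/K, α₂L₂ = 1.89786×10⁻⁵ m/K → total 5.50349×10⁻⁵ m/K
ΔT = g/(α₁L₁+α₂L₂) = 8.45×10⁻⁴ / 5.50349×10⁻⁵ = 15.354 K
T = 17.2 + 15.354 = 32.554 °C

T = 32.6 °C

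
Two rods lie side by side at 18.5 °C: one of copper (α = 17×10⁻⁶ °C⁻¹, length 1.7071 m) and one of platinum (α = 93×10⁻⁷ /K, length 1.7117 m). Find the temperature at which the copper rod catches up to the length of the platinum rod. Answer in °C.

T = 369.6 °C

L₁(1 + α₁ΔT) = L₂(1 + α₂ΔT) ⇒ ΔT = (L₂ − L₁)/(α₁L₁ − α₂L₂)
L₂ − L₁ = 1.7117 − 1.7071 = 4.60×10⁻³ m
α₁L₁ − α₂L₂ = 17×10⁻⁶×1.7071 − 93×10⁻⁷×1.7117 = 1.310189×10⁻⁵ m/K
ΔT = 4.60×10⁻³ / 1.310189×10⁻⁵ = 351.094 K
T = 18.5 + 351.094 = 369.594 °C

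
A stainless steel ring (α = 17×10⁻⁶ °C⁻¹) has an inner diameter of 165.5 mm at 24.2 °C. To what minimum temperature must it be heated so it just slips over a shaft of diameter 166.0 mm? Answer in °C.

Required Δd = 166.0 − 165.5 = 0.5 mm
Δd = αd₀ΔT ⇒ ΔT = Δd/(αd₀) = 0.5 / (17×10⁻⁶ × 165.5) = 177.71 K
T_min = 24.2 + 177.71 = 201.91 °C

T = 202 °C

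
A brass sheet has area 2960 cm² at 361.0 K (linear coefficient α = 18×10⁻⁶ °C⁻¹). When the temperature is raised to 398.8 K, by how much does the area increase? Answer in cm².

Area coefficient ≈ 2α; |ΔT| = 37.8 K
ΔA = 2αA₀ΔT = 2(18×10⁻⁶)(2960)(37.8) = 4.03 cm²

ΔA = 4.03 cm²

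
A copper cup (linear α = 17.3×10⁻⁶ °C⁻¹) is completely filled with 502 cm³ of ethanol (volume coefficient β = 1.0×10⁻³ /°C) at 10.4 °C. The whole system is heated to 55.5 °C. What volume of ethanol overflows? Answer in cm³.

21.5 cm³

The cup also expands: β_container ≈ 3α = 5.19×10⁻⁵ /K
Net overflow = V₀(β_liq − 3α_cont)ΔT
β − 3α = 1.00×10⁻³ − 5.19×10⁻⁵ = 9.481×10⁻⁴ /K; ΔT = 45.1 K
ΔV = 502 × 9.481×10⁻⁴ × 45.1 = 21.5 cm³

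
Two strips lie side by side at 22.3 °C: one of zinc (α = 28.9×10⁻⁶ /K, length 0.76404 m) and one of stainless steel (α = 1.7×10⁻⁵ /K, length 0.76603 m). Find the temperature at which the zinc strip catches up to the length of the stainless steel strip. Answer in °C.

L₁(1 + α₁ΔT) = L₂(1 + α₂ΔT) ⇒ ΔT = (L₂ − L₁)/(α₁L₁ − α₂L₂)
L₂ − L₁ = 0.76603 − 0.76404 = 1.99×10⁻³ m
α₁L₁ − α₂L₂ = 28.9×10⁻⁶×0.76404 − 1.7×10⁻⁵×0.76603 = 9.058246×10⁻⁶ m/K
ΔT = 1.99×10⁻³ / 9.058246×10⁻⁶ = 219.689 K
T = 22.3 + 219.689 = 241.989 °C

T = 242.0 °C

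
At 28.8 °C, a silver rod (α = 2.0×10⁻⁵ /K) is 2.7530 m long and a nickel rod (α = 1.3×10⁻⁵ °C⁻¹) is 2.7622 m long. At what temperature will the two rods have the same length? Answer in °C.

Equal length when α₁L₁ΔT − α₂L₂ΔT = L₂ − L₁ = 9.20×10⁻³ m
α₁L₁ = 5.506×10⁻⁵, α₂L₂ = 3.59086×10⁻⁵ → Δ(αL) = 1.91514×10⁻⁵ m/K
ΔT = 9.20×10⁻³ / 1.91514×10⁻⁵ = 480.383 K, so T = 28.8 + 480.383 = 509.183 °C

T = 509.2 °C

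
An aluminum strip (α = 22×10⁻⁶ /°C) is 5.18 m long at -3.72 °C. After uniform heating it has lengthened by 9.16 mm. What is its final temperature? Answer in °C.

T = 76.7 °C

ΔL = αL₀ΔT ⇒ ΔT = ΔL / (αL₀)
ΔT = 9.16×10⁻³ m / (22×10⁻⁶ × 5.18 m) = 80.379 K
T = -3.72 + 80.379 = 76.659 °C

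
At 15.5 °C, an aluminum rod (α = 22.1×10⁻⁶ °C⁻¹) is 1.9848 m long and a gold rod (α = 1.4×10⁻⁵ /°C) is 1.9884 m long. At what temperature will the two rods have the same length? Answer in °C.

T = 240.1 °C

L₁(1 + α₁ΔT) = L₂(1 + α₂ΔT) ⇒ ΔT = (L₂ − L₁)/(α₁L₁ − α₂L₂)
L₂ − L₁ = 1.9884 − 1.9848 = 3.60×10⁻³ m
α₁L₁ − α₂L₂ = 22.1×10⁻⁶×1.9848 − 1.4×10⁻⁵×1.9884 = 1.602648×10⁻⁵ m/K
ΔT = 3.60×10⁻³ / 1.602648×10⁻⁵ = 224.628 K
T = 15.5 + 224.628 = 240.128 °C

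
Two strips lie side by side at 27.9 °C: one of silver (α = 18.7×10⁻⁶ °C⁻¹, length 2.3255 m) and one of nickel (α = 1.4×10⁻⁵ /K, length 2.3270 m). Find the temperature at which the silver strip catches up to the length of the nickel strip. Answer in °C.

T = 165.4 °C

Equal length when α₁L₁ΔT − α₂L₂ΔT = L₂ − L₁ = 1.50×10⁻³ m
α₁L₁ = 4.348685×10⁻⁵, α₂L₂ = 3.2578×10⁻⁵ → Δ(αL) = 1.090885×10⁻⁵ m/K
ΔT = 1.50×10⁻³ / 1.090885×10⁻⁵ = 137.503 K, so T = 27.9 + 137.503 = 165.403 °C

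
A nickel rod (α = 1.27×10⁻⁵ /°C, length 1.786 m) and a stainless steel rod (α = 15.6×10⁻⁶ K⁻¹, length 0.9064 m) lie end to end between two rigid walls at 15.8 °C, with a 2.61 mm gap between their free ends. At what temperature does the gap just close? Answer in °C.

T = 86.7 °C

Gap closes when ΔL₁ + ΔL₂ = 2.61 mm = 2.61×10⁻³ m
(α₁L₁ + α₂L₂)ΔT = g
α₁L₁ + α₂L₂ = 1.27×10⁻⁵×1.786 + 15.6×10⁻⁶×0.9064 = 3.682204×10⁻⁵ m/K
ΔT = 2.61×10⁻³ / 3.682204×10⁻⁵ = 70.881 K
T = 15.8 + 70.881 = 86.681 °C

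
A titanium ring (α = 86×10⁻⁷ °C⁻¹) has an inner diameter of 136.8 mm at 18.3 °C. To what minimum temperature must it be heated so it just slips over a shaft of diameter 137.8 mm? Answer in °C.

T = 868 °C

Required Δd = 137.8 − 136.8 = 1.0 mm
Δd = αd₀ΔT ⇒ ΔT = Δd/(αd₀) = 1.0 / (86×10⁻⁷ × 136.8) = 849.99 K
T_min = 18.3 + 849.99 = 868.29 °C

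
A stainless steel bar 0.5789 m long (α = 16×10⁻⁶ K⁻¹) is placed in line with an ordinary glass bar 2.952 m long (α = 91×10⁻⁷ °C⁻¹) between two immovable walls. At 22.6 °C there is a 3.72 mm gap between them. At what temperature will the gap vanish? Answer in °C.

T = 126 °C

α₁L₁ = 9.2624×10⁻⁶ m/K, α₂L₂ = 2.68632×10⁻⁵ m/K → total 3.61256×10⁻⁵ m/K
ΔT = g/(α₁L₁+α₂L₂) = 3.72×10⁻³ / 3.61256×10⁻⁵ = 102.97 K
T = 22.6 + 102.97 = 125.57 °C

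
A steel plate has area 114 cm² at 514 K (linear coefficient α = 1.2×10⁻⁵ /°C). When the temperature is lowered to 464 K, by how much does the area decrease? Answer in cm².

Area coefficient ≈ 2α; |ΔT| = 50 K
ΔA = 2αA₀ΔT = 2(1.2×10⁻⁵)(114)(50) = 0.137 cm²

ΔA = 0.137 cm²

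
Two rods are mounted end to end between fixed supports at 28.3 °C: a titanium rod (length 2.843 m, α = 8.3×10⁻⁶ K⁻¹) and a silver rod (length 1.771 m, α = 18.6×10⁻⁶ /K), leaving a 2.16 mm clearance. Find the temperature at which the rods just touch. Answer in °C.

α₁L₁ = 2.35969×10⁻⁵ m/K, α₂L₂ = 3.29406×10⁻⁵ m/K → total 5.65375×10⁻⁵ m/K
ΔT = g/(α₁L₁+α₂L₂) = 2.16×10⁻³ / 5.65375×10⁻⁵ = 38.205 K
T = 28.3 + 38.205 = 66.505 °C

T = 66.5 °C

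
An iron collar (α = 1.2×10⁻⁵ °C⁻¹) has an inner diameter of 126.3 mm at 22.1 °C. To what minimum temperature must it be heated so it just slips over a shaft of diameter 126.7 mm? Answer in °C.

Required Δd = 126.7 − 126.3 = 0.4 mm
Δd = αd₀ΔT ⇒ ΔT = Δd/(αd₀) = 0.4 / (1.2×10⁻⁵ × 126.3) = 263.92 K
T_min = 22.1 + 263.92 = 286.02 °C

T = 286 °C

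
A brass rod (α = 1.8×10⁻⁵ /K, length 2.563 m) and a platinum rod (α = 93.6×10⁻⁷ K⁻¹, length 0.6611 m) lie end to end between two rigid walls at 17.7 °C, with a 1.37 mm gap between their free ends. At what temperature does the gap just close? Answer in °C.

T = 43.9 °C

Gap closes when ΔL₁ + ΔL₂ = 1.37 mm = 1.37×10⁻³ m
(α₁L₁ + α₂L₂)ΔT = g
α₁L₁ + α₂L₂ = 1.8×10⁻⁵×2.563 + 93.6×10⁻⁷×0.6611 = 5.2321896×10⁻⁵ m/K
ΔT = 1.37×10⁻³ / 5.2321896×10⁻⁵ = 26.184 K
T = 17.7 + 26.184 = 43.884 °C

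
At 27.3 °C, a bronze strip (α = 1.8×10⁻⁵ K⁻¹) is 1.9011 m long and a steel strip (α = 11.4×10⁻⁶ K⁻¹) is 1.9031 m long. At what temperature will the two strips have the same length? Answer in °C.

T = 187.0 °C

L₁(1 + α₁ΔT) = L₂(1 + α₂ΔT) ⇒ ΔT = (L₂ − L₁)/(α₁L₁ − α₂L₂)
L₂ − L₁ = 1.9031 − 1.9011 = 2.00×10⁻³ m
α₁L₁ − α₂L₂ = 1.8×10⁻⁵×1.9011 − 11.4×10⁻⁶×1.9031 = 1.252446×10⁻⁵ m/K
ΔT = 2.00×10⁻³ / 1.252446×10⁻⁵ = 159.688 K
T = 27.3 + 159.688 = 186.988 °C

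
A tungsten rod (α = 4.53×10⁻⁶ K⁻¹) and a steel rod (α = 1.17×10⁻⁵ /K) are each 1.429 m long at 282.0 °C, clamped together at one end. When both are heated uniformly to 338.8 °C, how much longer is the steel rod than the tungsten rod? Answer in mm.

0.582 mm

ΔT = 56.8 K
tungsten: ΔL = 4.53×10⁻⁶ × 1.429 m × 56.8 = 3.6769×10⁻⁴ m = 0.36769 mm
steel: ΔL = 1.17×10⁻⁵ × 1.429 m × 56.8 = 9.4966×10⁻⁴ m = 0.94966 mm
difference = 0.94966 − 0.36769 = 0.58197 mm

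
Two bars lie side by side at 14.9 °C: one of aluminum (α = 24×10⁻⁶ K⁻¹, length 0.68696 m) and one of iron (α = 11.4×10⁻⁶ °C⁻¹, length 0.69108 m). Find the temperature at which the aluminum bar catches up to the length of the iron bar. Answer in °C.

T = 493.5 °C

Equal length when α₁L₁ΔT − α₂L₂ΔT = L₂ − L₁ = 4.12×10⁻³ m
α₁L₁ = 1.648704×10⁻⁵, α₂L₂ = 7.878312×10⁻⁶ → Δ(αL) = 8.608728×10⁻⁶ m/K
ΔT = 4.12×10⁻³ / 8.608728×10⁻⁶ = 478.584 K, so T = 14.9 + 478.584 = 493.484 °C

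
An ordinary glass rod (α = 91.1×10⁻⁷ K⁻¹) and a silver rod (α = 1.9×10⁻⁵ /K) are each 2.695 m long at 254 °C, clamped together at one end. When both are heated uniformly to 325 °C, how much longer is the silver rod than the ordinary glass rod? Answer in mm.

1.89 mm

ΔT = 71 K
ordinary glass: ΔL = 91.1×10⁻⁷ × 2.695 m × 71 = 1.7432×10⁻³ m = 1.7432 mm
silver: ΔL = 1.9×10⁻⁵ × 2.695 m × 71 = 3.6356×10⁻³ m = 3.6356 mm
difference = 3.6356 − 1.7432 = 1.8924 mm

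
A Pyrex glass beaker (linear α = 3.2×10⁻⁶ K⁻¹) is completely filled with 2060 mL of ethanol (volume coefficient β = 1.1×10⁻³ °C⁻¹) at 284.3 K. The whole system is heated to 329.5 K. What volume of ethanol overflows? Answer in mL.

The beaker also expands: β_container ≈ 3α = 9.6×10⁻⁶ /K
Net overflow = V₀(β_liq − 3α_cont)ΔT
β − 3α = 1.10×10⁻³ − 9.6×10⁻⁶ = 1.0904×10⁻³ /K; ΔT = 45.2 K
ΔV = 2060 × 1.0904×10⁻³ × 45.2 = 102 mL

102 mL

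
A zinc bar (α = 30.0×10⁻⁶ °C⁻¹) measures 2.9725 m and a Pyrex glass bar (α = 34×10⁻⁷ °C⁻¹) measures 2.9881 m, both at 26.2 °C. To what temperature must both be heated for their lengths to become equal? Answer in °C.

L₁(1 + α₁ΔT) = L₂(1 + α₂ΔT) ⇒ ΔT = (L₂ − L₁)/(α₁L₁ − α₂L₂)
L₂ − L₁ = 2.9881 − 2.9725 = 1.56×10⁻² m
α₁L₁ − α₂L₂ = 30.0×10⁻⁶×2.9725 − 34×10⁻⁷×2.9881 = 7.901546×10⁻⁵ m/K
ΔT = 1.56×10⁻² / 7.901546×10⁻⁵ = 197.430 K
T = 26.2 + 197.430 = 223.630 °C

T = 223.6 °C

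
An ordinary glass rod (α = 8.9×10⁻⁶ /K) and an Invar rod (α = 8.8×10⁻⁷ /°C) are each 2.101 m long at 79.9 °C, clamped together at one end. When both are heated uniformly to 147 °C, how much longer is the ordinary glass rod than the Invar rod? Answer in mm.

1.13 mm

ΔT = 67.1 K
ordinary glass: ΔL = 8.9×10⁻⁶ × 2.101 m × 67.1 = 1.2547×10⁻³ m = 1.2547 mm
Invar: ΔL = 8.8×10⁻⁷ × 2.101 m × 67.1 = 1.2406×10⁻⁴ m = 0.12406 mm
difference = 1.2547 − 0.12406 = 1.13064 mm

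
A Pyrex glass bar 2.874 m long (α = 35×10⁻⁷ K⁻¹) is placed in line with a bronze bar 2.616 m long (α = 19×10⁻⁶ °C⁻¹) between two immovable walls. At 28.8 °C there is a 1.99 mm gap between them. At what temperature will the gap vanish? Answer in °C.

α₁L₁ = 1.0059×10⁻⁵ m/K, α₂L₂ = 4.9704×10⁻⁵ m/K → total 5.9763×10⁻⁵ m/K
ΔT = g/(α₁L₁+α₂L₂) = 1.99×10⁻³ / 5.9763×10⁻⁵ = 33.298 K
T = 28.8 + 33.298 = 62.098 °C

T = 62.1 °C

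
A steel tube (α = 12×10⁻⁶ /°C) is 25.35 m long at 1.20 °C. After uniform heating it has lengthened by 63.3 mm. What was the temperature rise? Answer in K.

ΔL = αL₀ΔT ⇒ ΔT = ΔL / (αL₀)
ΔT = 63.3×10⁻³ m / (12×10⁻⁶ × 25.35 m) = 208.09 K

ΔT = 208 K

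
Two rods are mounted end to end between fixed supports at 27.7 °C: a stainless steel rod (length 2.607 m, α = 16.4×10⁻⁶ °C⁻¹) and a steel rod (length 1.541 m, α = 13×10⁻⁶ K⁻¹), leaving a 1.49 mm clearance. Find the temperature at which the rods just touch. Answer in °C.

α₁L₁ = 4.27548×10⁻⁵ m/K, α₂L₂ = 2.0033×10⁻⁵ m/K → total 6.27878×10⁻⁵ m/K
ΔT = g/(α₁L₁+α₂L₂) = 1.49×10⁻³ / 6.27878×10⁻⁵ = 23.731 K
T = 27.7 + 23.731 = 51.431 °C

T = 51.4 °C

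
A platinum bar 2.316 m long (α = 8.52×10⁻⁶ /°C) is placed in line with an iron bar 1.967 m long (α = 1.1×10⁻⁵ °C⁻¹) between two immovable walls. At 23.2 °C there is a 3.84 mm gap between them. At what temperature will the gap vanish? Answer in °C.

α₁L₁ = 1.973232×10⁻⁵ m/K, α₂L₂ = 2.1637×10⁻⁵ m/K → total 4.136932×10⁻⁵ m/K
ΔT = g/(α₁L₁+α₂L₂) = 3.84×10⁻³ / 4.136932×10⁻⁵ = 92.82 K
T = 23.2 + 92.82 = 116.02 °C

T = 116 °C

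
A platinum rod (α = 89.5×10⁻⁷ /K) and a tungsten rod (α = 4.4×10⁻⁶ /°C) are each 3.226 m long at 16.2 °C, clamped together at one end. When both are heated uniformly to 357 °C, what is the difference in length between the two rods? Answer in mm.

ΔT = 340.8 K
platinum: ΔL = 89.5×10⁻⁷ × 3.226 m × 340.8 = 9.8398×10⁻³ m = 9.8398 mm
tungsten: ΔL = 4.4×10⁻⁶ × 3.226 m × 340.8 = 4.8375×10⁻³ m = 4.8375 mm
difference = 9.8398 − 4.8375 = 5.0023 mm

5.00 mm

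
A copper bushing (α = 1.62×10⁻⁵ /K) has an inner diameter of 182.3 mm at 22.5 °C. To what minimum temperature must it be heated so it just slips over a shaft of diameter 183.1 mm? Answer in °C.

Required Δd = 183.1 − 182.3 = 0.8 mm
Δd = αd₀ΔT ⇒ ΔT = Δd/(αd₀) = 0.8 / (1.62×10⁻⁵ × 182.3) = 270.89 K
T_min = 22.5 + 270.89 = 293.39 °C

T = 293 °C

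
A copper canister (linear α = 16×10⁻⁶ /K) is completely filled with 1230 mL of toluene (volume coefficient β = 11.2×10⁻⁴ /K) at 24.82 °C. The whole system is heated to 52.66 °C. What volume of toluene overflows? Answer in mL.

The canister also expands: β_container ≈ 3α = 4.8×10⁻⁵ /K
Net overflow = V₀(β_liq − 3α_cont)ΔT
β − 3α = 1.12×10⁻³ − 4.8×10⁻⁵ = 1.072×10⁻³ /K; ΔT = 27.84 K
ΔV = 1230 × 1.072×10⁻³ × 27.84 = 36.7 mL

36.7 mL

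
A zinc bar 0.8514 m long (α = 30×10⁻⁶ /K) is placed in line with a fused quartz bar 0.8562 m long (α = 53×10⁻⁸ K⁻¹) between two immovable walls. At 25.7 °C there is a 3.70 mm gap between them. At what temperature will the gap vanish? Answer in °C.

Gap closes when ΔL₁ + ΔL₂ = 3.70 mm = 3.70×10⁻³ m
(α₁L₁ + α₂L₂)ΔT = g
α₁L₁ + α₂L₂ = 30×10⁻⁶×0.8514 + 53×10⁻⁸×0.8562 = 2.5995786×10⁻⁵ m/K
ΔT = 3.70×10⁻³ / 2.5995786×10⁻⁵ = 142.33 K
T = 25.7 + 142.33 = 168.03 °C

T = 168 °C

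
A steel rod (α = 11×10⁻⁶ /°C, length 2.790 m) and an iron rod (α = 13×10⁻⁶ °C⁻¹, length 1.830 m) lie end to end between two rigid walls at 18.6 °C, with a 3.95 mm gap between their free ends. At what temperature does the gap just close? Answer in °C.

Gap closes when ΔL₁ + ΔL₂ = 3.95 mm = 3.95×10⁻³ m
(α₁L₁ + α₂L₂)ΔT = g
α₁L₁ + α₂L₂ = 11×10⁻⁶×2.790 + 13×10⁻⁶×1.830 = 5.448×10⁻⁵ m/K
ΔT = 3.95×10⁻³ / 5.448×10⁻⁵ = 72.504 K
T = 18.6 + 72.504 = 91.104 °C

T = 91.1 °C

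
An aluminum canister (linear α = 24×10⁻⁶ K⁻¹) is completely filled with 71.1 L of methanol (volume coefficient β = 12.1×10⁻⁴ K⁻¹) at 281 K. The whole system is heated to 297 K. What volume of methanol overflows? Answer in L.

The canister also expands: β_container ≈ 3α = 7.2×10⁻⁵ /K
Net overflow = V₀(β_liq − 3α_cont)ΔT
β − 3α = 1.21×10⁻³ − 7.2×10⁻⁵ = 1.138×10⁻³ /K; ΔT = 16 K
ΔV = 71.1 × 1.138×10⁻³ × 16 = 1.29 L

1.29 L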